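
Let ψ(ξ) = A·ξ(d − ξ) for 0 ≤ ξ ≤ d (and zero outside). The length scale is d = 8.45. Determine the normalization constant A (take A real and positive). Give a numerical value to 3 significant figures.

A ≈ 0.0264

Normalization requires ∫|ψ|² dξ = 1, integrated from 0 to d.
∫|ψ|² dξ = A²·(d^5/30).
Hence A² = 1/[d^5/30].
With d = 8.45: A² = 0.0006964 and A = 0.02639.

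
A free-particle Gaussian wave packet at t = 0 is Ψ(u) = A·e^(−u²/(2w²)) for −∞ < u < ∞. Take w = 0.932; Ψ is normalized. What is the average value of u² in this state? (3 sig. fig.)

⟨u²⟩ = ∫ u^2 |Ψ|² du over the full domain.
Since the A² factors cancel between numerator and denominator, ⟨u²⟩ = w^2/2.
With w = 0.932, ⟨u^2⟩ = 0.4343.

⟨u^2⟩ ≈ 0.434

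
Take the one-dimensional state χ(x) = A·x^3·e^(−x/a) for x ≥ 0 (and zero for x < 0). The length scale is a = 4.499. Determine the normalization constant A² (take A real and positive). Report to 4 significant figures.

Normalization requires ∫|χ|² dx = 1, integrated from 0 to ∞.
Recall ∫₀^∞ x^m e^(−x/β) dx = m!·β^(m+1), the integral (without the A² prefactor) comes out to 45·a^7/8.
Hence A² = 1/[45·a^7/8].
With a = 4.499: A² = 0.0000047650 and A = 0.0021829.

A^2 ≈ 0.000004765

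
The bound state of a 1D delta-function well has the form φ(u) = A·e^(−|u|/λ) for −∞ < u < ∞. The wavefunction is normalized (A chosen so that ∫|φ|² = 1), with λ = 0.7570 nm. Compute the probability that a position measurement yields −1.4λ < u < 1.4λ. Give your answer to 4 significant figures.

The probability is P = ∫ |φ|² du over [−1.4λ, 1.4λ].
Since A² = 1/(λ), this is the region integral divided by the full normalization integral.
Both integrals are even about u = 0, so only the u ≥ 0 halves are needed (the factors of 2 cancel). Substituting t = u/λ, A² and the length scale cancel in the ratio: P = ∫_{0}^{1.4} e^(-2·t) dt / ∫_{0}^{∞} e^(-2·t) dt.
Using ∫ e^(-2·t) dt = -e^(-2·t)/2, the numerator is 1/2 - e^(-14/5)/2 and the denominator is 1/2.
The result is P = 0.93919.

P ≈ 0.9392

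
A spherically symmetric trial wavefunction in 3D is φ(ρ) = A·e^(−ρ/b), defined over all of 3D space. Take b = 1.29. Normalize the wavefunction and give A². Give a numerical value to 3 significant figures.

We need A² ∫|f|² 4πρ² dρ = 1, taking the integral from 0 to ∞.
The angular integral contributes 4π, leaving ∫₀^∞ ρ²|φ|² dρ.
With φ = A·e^(−ρ/b), the integral evaluates to A²·[π·b^3].
Hence A² = 1/[π·b^3].
With b = 1.29: A² = 0.1483 and A = 0.3851.

A^2 ≈ 0.148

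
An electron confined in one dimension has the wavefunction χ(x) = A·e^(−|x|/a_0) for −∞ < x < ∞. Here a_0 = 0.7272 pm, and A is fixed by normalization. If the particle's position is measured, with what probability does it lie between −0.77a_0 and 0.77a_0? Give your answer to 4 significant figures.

P = ∫_{−0.77a_0}^{0.77a_0} |χ(x)|² dx.
The normalization integral ∫|χ|²dx over the whole domain equals a_0·A², and A² cancels in the ratio.
Both integrals are even about x = 0, so only the x ≥ 0 halves are needed (the factors of 2 cancel). Let u = x/a_0; then A² and the length scale cancel, so P = ∫_{0}^{0.77} e^(-2·u) du ÷ ∫_{0}^{∞} e^(-2·u) du.
With ∫ e^(-2·u) du = -e^(-2·u)/2 + C, the region integral is 1/2 - e^(-77/50)/2 and the full one is 1/2.
This works out to P = 0.78562.

P ≈ 0.7856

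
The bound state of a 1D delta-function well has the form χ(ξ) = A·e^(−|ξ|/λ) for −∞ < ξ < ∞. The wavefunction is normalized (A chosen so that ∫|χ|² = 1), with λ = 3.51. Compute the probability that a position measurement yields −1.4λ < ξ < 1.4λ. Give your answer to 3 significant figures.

The probability is P = ∫ |χ|² dξ over [−1.4λ, 1.4λ].
With A² fixed by ∫|χ|² = 1, i.e. A² = (λ)^(−1), substitute and integrate.
Both integrals are even about ξ = 0, so only the ξ ≥ 0 halves are needed (the factors of 2 cancel). Let u = ξ/λ; then A² and the length scale cancel, so P = ∫_{0}^{1.4} e^(-2·u) du ÷ ∫_{0}^{∞} e^(-2·u) du.
Using ∫ e^(-2·u) du = -e^(-2·u)/2, the numerator is 1/2 - e^(-14/5)/2 and the denominator is 1/2.
This works out to P = 0.9392.

P ≈ 0.939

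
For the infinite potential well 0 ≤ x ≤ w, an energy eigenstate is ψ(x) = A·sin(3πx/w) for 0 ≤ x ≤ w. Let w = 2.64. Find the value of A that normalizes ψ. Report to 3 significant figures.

The normalization condition is ∫|ψ|² dx = 1 from 0 to w.
Using sin²θ = (1 − cos 2θ)/2, carrying out the integral gives A² · w/2.
Setting this equal to 1 gives A² = 1/(w/2).
Substituting w = 2.64 gives A² = 0.7576, so A = 0.8704.

A ≈ 0.870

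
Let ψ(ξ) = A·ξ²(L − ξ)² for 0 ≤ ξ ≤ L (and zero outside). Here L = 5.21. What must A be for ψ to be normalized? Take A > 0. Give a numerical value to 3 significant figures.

Normalization requires ∫|ψ|² dξ = 1, integrated from 0 to L.
Expanding the polynomial and integrating term by term, ∫|ψ|² dξ = A²·(L^9/630).
Hence A² = 1/[L^9/630].
Substituting L = 5.21 gives A² = 0.0002227, so A = 0.01492.

A ≈ 0.0149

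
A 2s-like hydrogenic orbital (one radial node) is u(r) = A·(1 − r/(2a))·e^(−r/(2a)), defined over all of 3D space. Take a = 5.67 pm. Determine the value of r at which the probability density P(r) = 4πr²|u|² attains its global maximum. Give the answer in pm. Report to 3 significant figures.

r ≈ 29.7 pm

Set d/dr [P(r) = 4πr²|u|²] = 0 and solve for r > 0.
This gives r = a·(√(5) + 3).
With a = 5.67, the most probable radial distance is 29.69 pm.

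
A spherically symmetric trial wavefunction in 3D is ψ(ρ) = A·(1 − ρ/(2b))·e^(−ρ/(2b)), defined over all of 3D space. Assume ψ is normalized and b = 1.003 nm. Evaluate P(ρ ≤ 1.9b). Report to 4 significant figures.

P ≈ 0.05263

P = ∫ |ψ|² 4πρ² dρ over ρ ≤ 1.9b.
A² is fixed by ∫₀^∞ 4πρ²|ψ|² dρ = 1, i.e. A² = (8·π·b^3)^(−1).
Substituting u = ρ/b, A², 4π and the length scale all cancel in the ratio: P = ∫_{0}^{1.9} u^2·(1 - u/2)^2·e^(-u) du / ∫_{0}^{∞} u^2·(1 - u/2)^2·e^(-u) du.
An antiderivative of u^2·(1 - u/2)^2·e^(-u) is -(u^4/4 + u^2 + 2·u + 2)·e^(-u); evaluating from 0 to 1.9 gives ≈ 0.105261, while the full integral is 2.
This evaluates to P = 0.052630.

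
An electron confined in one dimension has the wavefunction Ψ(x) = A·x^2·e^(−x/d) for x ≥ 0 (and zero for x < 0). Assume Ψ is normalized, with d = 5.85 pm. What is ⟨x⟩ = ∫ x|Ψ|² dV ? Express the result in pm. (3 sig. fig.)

⟨x⟩ = ∫ x |Ψ|² dx over the full domain.
With ∫₀^∞ x^5 e^(−αx) dx = 5!/α^6, evaluating both integrals, ⟨x⟩ = 5·d/2.
With d = 5.85, ⟨x⟩ = 14.63.

⟨x⟩ ≈ 14.6 pm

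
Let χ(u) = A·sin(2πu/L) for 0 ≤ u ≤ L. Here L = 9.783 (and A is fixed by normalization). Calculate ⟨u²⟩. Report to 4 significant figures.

⟨u^2⟩ ≈ 30.69

The expectation value is the |χ|²-weighted average of u^2: ∫ u^2|χ|² du.
Since the A² factors cancel between numerator and denominator, ⟨u²⟩ = -L^2/(8·π^2) + L^2/3.
Putting L = 9.783 gives 30.690.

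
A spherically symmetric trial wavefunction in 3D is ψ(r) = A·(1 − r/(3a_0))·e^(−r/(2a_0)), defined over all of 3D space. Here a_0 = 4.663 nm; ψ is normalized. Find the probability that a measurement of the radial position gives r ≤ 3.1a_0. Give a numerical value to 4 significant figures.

P ≈ 0.3528

Integrate the radial probability density 4πr²|ψ|² over r ≤ 3.1a_0.
Normalization gives A² = 1/(8·π·a_0^3/3).
Substituting u = r/a_0, A², 4π and the length scale all cancel in the ratio: P = ∫_{0}^{3.1} u^2·(1 - u/3)^2·e^(-u) du / ∫_{0}^{∞} u^2·(1 - u/3)^2·e^(-u) du.
Using ∫ u^2·(1 - u/3)^2·e^(-u) du = (-u^4 + 2·u^3 - 3·u^2 - 6·u - 6)·e^(-u)/9, the numerator is ≈ 0.235195 and the denominator is 2/3.
The region integral divided by the full integral gives P = 0.35279.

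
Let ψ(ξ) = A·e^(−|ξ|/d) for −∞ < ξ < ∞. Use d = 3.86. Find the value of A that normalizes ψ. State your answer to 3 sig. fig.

A ≈ 0.509

Require ∫ |ψ|² dξ = 1 over the whole domain.
∫|ψ|² dξ = A²·(d).
Hence A² = 1/[d].
Substituting d = 3.86 gives A² = 0.2591, so A = 0.5090.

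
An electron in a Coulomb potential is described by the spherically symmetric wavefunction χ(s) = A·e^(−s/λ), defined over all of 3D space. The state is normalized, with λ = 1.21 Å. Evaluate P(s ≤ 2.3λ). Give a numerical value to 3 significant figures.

P = ∫ |χ|² 4πs² ds over s ≤ 2.3λ.
Normalization gives A² = 1/(π·λ^3).
In terms of u = s/λ (A², 4π and the length scale all cancel between numerator and denominator), P = [∫_{0}^{2.3} u^2·e^(-2·u) du] / [∫_{0}^{∞} u^2·e^(-2·u) du].
Using ∫ u^2·e^(-2·u) du = -(2·u^2 + 2·u + 1)·e^(-2·u)/4, the numerator is 1/4 - 809·e^(-23/5)/200 and the denominator is 1/4.
Taking the ratio yields P = 0.8374.

P ≈ 0.837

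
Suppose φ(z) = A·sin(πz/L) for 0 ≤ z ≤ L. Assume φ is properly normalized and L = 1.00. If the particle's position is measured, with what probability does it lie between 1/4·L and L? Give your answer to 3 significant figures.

P ≈ 0.909

|φ|² is the probability density, so P = ∫_{1/4·L}^{L} |φ|² dz.
Since A² = 1/(L/2), this is the region integral divided by the full normalization integral.
Let u = z/L; then A² and the length scale cancel, so P = ∫_{1/4}^{1} sin(π·u)^2 du ÷ ∫_{0}^{1} sin(π·u)^2 du.
With ∫ sin(π·u)^2 du = u/2 - sin(2·π·u)/(4·π) + C, the region integral is 1/(4·π) + 3/8 and the full one is 1/2.
Taking the ratio, P = (2 + 3·π)/(4·π).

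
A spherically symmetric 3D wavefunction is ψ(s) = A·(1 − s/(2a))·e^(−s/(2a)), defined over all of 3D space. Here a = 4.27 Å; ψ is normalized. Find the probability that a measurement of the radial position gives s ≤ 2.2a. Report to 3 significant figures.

P ≈ 0.0528

P = ∫ |ψ|² 4πs² ds over s ≤ 2.2a.
A² is fixed by ∫₀^∞ 4πs²|ψ|² ds = 1, i.e. A² = (8·π·a^3)^(−1).
In terms of u = s/a (A², 4π and the length scale all cancel between numerator and denominator), P = [∫_{0}^{2.2} u^2·(1 - u/2)^2·e^(-u) du] / [∫_{0}^{∞} u^2·(1 - u/2)^2·e^(-u) du].
With ∫ u^2·(1 - u/2)^2·e^(-u) du = -(u^4/4 + u^2 + 2·u + 2)·e^(-u) + C, the region integral is ≈ 0.10566 and the full one is 2.
The region integral divided by the full integral gives P = 0.05283.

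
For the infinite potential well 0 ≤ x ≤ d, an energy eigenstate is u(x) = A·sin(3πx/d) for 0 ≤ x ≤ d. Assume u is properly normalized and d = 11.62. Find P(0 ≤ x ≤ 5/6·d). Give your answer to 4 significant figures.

P ≈ 0.8333

P = ∫_{0}^{5/6·d} |u(x)|² dx.
Since A² = 1/(d/2), this is the region integral divided by the full normalization integral.
Substituting t = x/d, A² and the length scale cancel in the ratio: P = ∫_{0}^{5/6} sin(3·π·t)^2 dt / ∫_{0}^{1} sin(3·π·t)^2 dt.
With ∫ sin(3·π·t)^2 dt = t/2 - sin(6·π·t)/(12·π) + C, the region integral is 5/12 and the full one is 1/2.
Taking the ratio, P = 5/6.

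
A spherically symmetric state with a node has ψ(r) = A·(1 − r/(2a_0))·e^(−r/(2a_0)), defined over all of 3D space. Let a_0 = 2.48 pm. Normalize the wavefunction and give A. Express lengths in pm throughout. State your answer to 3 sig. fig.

We need A² ∫|f|² 4πr² dr = 1, taking the integral from 0 to ∞.
∫|ψ|² 4πr² dr = A²·(8·π·a_0^3).
So A² = (8·π·a_0^3)^(−1).
Substituting a_0 = 2.48 gives A² = 0.002609, so A = 0.05107.

A ≈ 0.0511 pm^(-3/2)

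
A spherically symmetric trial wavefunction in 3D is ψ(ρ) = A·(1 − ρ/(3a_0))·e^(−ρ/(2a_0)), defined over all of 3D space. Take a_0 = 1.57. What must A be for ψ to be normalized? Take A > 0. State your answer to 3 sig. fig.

A ≈ 0.176

Require ∫ |ψ|² 4πρ² dρ = 1 over the whole domain.
In 3D with spherical symmetry the volume element is 4πρ² dρ.
With ∫₀^∞ ρ^4 e^(−αρ) dρ = 4!/α^5, with ψ = A·(1 − ρ/(3a_0))·e^(−ρ/(2a_0)), the integral evaluates to A²·[8·π·a_0^3/3].
So A² = (8·π·a_0^3/3)^(−1).
With a_0 = 1.57: A² = 0.03084 and A = 0.1756.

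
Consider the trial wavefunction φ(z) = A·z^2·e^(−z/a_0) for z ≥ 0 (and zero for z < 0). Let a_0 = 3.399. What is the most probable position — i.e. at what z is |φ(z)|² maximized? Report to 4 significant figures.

The maximum of |φ(z)|² occurs where its derivative vanishes.
This gives z = 2·a_0.
With a_0 = 3.399, the most probable position is 6.7980.

z ≈ 6.798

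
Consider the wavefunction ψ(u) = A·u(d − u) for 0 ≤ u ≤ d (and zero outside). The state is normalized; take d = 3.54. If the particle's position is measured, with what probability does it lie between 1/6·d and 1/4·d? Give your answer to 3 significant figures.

P ≈ 0.0680

|ψ|² is the probability density, so P = ∫_{1/6·d}^{1/4·d} |ψ|² du.
With A² fixed by ∫|ψ|² = 1, i.e. A² = (d^5/30)^(−1), substitute and integrate.
In terms of t = u/d (A² and the length scale cancel between numerator and denominator), P = [∫_{1/6}^{1/4} t^2·(1 - t)^2 dt] / [∫_{0}^{1} t^2·(1 - t)^2 dt].
With ∫ t^2·(1 - t)^2 dt = t^3·(6·t^2 - 15·t + 10)/30 + C, the region integral is ≈ 0.0022674 and the full one is 1/30.
This works out to P = 0.06802.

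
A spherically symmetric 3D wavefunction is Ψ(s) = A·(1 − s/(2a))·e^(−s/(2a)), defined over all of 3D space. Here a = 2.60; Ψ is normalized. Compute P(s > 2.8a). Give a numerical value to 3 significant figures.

P ≈ 0.937

Integrate the radial probability density 4πs²|Ψ|² over s > 2.8a.
Normalization gives A² = 1/(8·π·a^3).
Substituting u = s/a, A², 4π and the length scale all cancel in the ratio: P = ∫_{2.8}^{∞} u^2·(1 - u/2)^2·e^(-u) du / ∫_{0}^{∞} u^2·(1 - u/2)^2·e^(-u) du.
An antiderivative of u^2·(1 - u/2)^2·e^(-u) is -(u^4/4 + u^2 + 2·u + 2)·e^(-u); evaluating from 2.8 to ∞ gives ≈ 1.8733, while the full integral is 2.
Taking the ratio yields P = 0.9367.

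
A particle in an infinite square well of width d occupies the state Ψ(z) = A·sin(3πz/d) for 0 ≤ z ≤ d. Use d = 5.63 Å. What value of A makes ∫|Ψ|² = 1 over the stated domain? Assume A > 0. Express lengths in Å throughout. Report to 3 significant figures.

A ≈ 0.596 Å^(-1/2)

Require ∫ |Ψ|² dz = 1 over the whole domain.
Using sin²θ = (1 − cos 2θ)/2, carrying out the integral gives A² · d/2.
Setting this equal to 1 gives A² = 1/(d/2).
Plugging in d = 5.63 yields A = 0.5960.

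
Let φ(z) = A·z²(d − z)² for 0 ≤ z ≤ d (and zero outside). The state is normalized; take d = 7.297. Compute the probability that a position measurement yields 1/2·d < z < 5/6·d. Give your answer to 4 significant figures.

P ≈ 0.4910

The probability is P = ∫ |φ|² dz over [1/2·d, 5/6·d].
With A² fixed by ∫|φ|² = 1, i.e. A² = (d^9/630)^(−1), substitute and integrate.
Let u = z/d; then A² and the length scale cancel, so P = ∫_{1/2}^{5/6} u^4·(1 - u)^4 du ÷ ∫_{0}^{1} u^4·(1 - u)^4 du.
Using ∫ u^4·(1 - u)^4 du = u^5·(70·u^4 - 315·u^3 + 540·u^2 - 420·u + 126)/630, the numerator is ≈ 0.000779444 and the denominator is 1/630.
Evaluating gives P = 0.49105.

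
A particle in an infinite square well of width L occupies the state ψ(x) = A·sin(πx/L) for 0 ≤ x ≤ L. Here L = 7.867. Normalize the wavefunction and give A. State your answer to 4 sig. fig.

A ≈ 0.5042

Normalization requires ∫|ψ|² dx = 1, integrated from 0 to L.
With ∫₀^L sin²(nπx/L) dx = L/2, carrying out the integral gives A² · L/2.
Plugging in L = 7.867 yields A = 0.50421.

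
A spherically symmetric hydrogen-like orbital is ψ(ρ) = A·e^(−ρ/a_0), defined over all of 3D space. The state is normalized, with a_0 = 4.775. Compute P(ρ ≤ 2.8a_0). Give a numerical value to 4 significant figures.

Integrate the radial probability density 4πρ²|ψ|² over ρ ≤ 2.8a_0.
The full normalization integral is A²·[π·a_0^3] = 1, fixing A².
In terms of u = ρ/a_0 (A², 4π and the length scale all cancel between numerator and denominator), P = [∫_{0}^{2.8} u^2·e^(-2·u) du] / [∫_{0}^{∞} u^2·e^(-2·u) du].
An antiderivative of u^2·e^(-2·u) is -(2·u^2 + 2·u + 1)·e^(-2·u)/4; evaluating from 0 to 2.8 gives 1/4 - 557·e^(-28/5)/100, while the full integral is 1/4.
Taking the ratio yields P = 0.91761.

P ≈ 0.9176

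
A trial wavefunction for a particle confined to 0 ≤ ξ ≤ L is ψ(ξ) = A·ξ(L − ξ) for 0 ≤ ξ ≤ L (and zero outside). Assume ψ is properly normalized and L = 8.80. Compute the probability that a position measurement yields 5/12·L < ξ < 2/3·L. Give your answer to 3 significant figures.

|ψ|² is the probability density, so P = ∫_{5/12·L}^{2/3·L} |ψ|² dξ.
With A² fixed by ∫|ψ|² = 1, i.e. A² = (L^5/30)^(−1), substitute and integrate.
Let u = ξ/L; then A² and the length scale cancel, so P = ∫_{5/12}^{2/3} u^2·(1 - u)^2 du ÷ ∫_{0}^{1} u^2·(1 - u)^2 du.
An antiderivative of u^2·(1 - u)^2 is u^3·(6·u^2 - 15·u + 10)/30; evaluating from 5/12 to 2/3 gives ≈ 0.014783, while the full integral is 1/30.
Taking the ratio, P = 0.4435.

P ≈ 0.444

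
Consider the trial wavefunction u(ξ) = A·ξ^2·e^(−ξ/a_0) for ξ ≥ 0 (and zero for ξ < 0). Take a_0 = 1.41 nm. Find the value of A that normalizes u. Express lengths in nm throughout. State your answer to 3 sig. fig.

We need A² ∫|f|² dξ = 1, taking the integral from 0 to ∞.
∫|u|² dξ = A²·(3·a_0^5/4).
Setting this equal to 1 gives A² = 1/(3·a_0^5/4).
Substituting a_0 = 1.41 gives A² = 0.2392, so A = 0.4891.

A ≈ 0.489 nm^(-5/2)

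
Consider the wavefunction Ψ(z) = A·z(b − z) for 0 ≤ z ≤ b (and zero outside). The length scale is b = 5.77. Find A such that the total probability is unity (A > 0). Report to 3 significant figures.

A ≈ 0.0685

The normalization condition is ∫|Ψ|² dz = 1 from 0 to b.
Expanding the polynomial and integrating term by term, ∫|Ψ|² dz = A²·(b^5/30).
Setting this equal to 1 gives A² = 1/(b^5/30).
Substituting b = 5.77 gives A² = 0.004691, so A = 0.06849.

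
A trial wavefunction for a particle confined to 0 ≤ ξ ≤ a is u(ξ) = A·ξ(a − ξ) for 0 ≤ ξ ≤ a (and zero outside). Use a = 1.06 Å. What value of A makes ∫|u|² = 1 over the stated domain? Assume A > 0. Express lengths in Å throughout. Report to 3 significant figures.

Normalization requires ∫|u|² dξ = 1, integrated from 0 to a.
Expanding the polynomial and integrating term by term, with u = A·ξ(a − ξ), the integral evaluates to A²·[a^5/30].
Hence A² = 1/[a^5/30].
Substituting a = 1.06 gives A² = 22.42, so A = 4.735.

A ≈ 4.73 Å^(-5/2)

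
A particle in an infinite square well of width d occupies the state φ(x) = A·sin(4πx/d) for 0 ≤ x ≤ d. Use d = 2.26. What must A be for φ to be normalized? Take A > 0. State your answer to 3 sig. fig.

A ≈ 0.941

The normalization condition is ∫|φ|² dx = 1 from 0 to d.
Carrying out the integral gives A² · d/2.
Hence A² = 1/[d/2].
Plugging in d = 2.26 yields A = 0.9407.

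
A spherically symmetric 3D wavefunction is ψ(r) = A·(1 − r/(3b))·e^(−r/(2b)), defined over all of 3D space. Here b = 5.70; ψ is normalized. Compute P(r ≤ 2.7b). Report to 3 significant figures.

P ≈ 0.352

P = ∫ |ψ|² 4πr² dr over r ≤ 2.7b.
Normalization gives A² = 1/(8·π·b^3/3).
In terms of u = r/b (A², 4π and the length scale all cancel between numerator and denominator), P = [∫_{0}^{2.7} u^2·(1 - u/3)^2·e^(-u) du] / [∫_{0}^{∞} u^2·(1 - u/3)^2·e^(-u) du].
Using ∫ u^2·(1 - u/3)^2·e^(-u) du = (-u^4 + 2·u^3 - 3·u^2 - 6·u - 6)·e^(-u)/9, the numerator is ≈ 0.23470 and the denominator is 2/3.
Taking the ratio yields P = 0.3520.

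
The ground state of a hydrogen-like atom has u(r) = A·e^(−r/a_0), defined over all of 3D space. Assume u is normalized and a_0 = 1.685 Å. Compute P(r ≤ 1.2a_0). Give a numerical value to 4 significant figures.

P = ∫ |u|² 4πr² dr over r ≤ 1.2a_0.
The full normalization integral is A²·[π·a_0^3] = 1, fixing A².
In terms of t = r/a_0 (A², 4π and the length scale all cancel between numerator and denominator), P = [∫_{0}^{1.2} t^2·e^(-2·t) dt] / [∫_{0}^{∞} t^2·e^(-2·t) dt].
With ∫ t^2·e^(-2·t) dt = -(2·t^2 + 2·t + 1)·e^(-2·t)/4 + C, the region integral is 1/4 - 157·e^(-12/5)/100 and the full one is 1/4.
This evaluates to P = 0.43029.

P ≈ 0.4303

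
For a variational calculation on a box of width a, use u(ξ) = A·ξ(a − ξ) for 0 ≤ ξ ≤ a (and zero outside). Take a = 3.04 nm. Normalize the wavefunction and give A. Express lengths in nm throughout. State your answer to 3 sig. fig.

Require ∫ |u|² dξ = 1 over the whole domain.
With u = A·ξ(a − ξ), the integral evaluates to A²·[a^5/30].
Hence A² = 1/[a^5/30].
With a = 3.04: A² = 0.1155 and A = 0.3399.

A ≈ 0.340 nm^(-5/2)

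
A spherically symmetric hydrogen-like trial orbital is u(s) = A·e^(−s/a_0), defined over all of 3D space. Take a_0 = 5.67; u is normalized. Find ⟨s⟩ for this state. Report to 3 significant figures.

⟨s⟩ ≈ 8.51

By definition ⟨s⟩ = ∫ s |u(s)|² 4πs² ds.
Recall ∫₀^∞ s^m e^(−s/β) ds = m!·β^(m+1), the ratio of the moment integral to the normalization integral gives ⟨s⟩ = 3·a_0/2.
With a_0 = 5.67, ⟨s⟩ = 8.505.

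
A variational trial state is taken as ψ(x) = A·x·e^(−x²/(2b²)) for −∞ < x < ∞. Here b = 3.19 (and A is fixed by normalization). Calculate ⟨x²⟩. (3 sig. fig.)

⟨x^2⟩ ≈ 15.3

⟨x²⟩ = ∫ x^2 |ψ|² dx over the full domain.
With ∫_{−∞}^{∞} x^(2m) e^(−αx²) dx = (2m−1)!!·√π / (2^m α^(m+1/2)), the ratio of the moment integral to the normalization integral gives ⟨x²⟩ = 3·b^2/2.
Putting b = 3.19 gives 15.26.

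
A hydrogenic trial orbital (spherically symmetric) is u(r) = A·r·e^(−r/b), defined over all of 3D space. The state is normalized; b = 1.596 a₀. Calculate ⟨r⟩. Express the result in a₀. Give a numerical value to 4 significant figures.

The expectation value is the |u|²-weighted average of r: ∫ r|u|² 4πr² dr.
Since the A² factors cancel between numerator and denominator, ⟨r⟩ = 5·b/2.
Putting b = 1.596 gives 3.9900.

⟨r⟩ ≈ 3.990 a₀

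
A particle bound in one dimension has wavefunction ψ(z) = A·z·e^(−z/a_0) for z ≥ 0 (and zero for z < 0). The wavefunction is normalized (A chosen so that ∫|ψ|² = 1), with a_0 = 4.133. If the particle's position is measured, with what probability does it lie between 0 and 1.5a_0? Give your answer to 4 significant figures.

|ψ|² is the probability density, so P = ∫_{0}^{1.5a_0} |ψ|² dz.
Since A² = 1/(a_0^3/4), this is the region integral divided by the full normalization integral.
Substituting u = z/a_0, A² and the length scale cancel in the ratio: P = ∫_{0}^{1.5} u^2·e^(-2·u) du / ∫_{0}^{∞} u^2·e^(-2·u) du.
With ∫ u^2·e^(-2·u) du = -(2·u^2 + 2·u + 1)·e^(-2·u)/4 + C, the region integral is 1/4 - 17·e^(-3)/8 and the full one is 1/4.
The result is P = 0.57681.

P ≈ 0.5768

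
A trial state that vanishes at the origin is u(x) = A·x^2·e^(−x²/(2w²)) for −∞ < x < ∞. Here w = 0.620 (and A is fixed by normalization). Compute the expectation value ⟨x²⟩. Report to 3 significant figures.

By definition ⟨x²⟩ = ∫ x^2 |u(x)|² dx.
Using the Gaussian integral ∫_{−∞}^{∞} e^(−αx²) dx = √(π/α), evaluating both integrals, ⟨x²⟩ = 5·w^2/2.
Putting w = 0.620 gives 0.9610.

⟨x^2⟩ ≈ 0.961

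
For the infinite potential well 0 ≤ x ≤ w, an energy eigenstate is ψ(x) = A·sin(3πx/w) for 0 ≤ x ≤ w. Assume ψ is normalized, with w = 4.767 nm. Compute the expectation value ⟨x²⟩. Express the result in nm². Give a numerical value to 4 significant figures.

⟨x²⟩ = ∫ x^2 |ψ|² dx over the full domain.
Evaluating both integrals, ⟨x²⟩ = -w^2/(18·π^2) + w^2/3.
Putting w = 4.767 gives 7.4468.

⟨x^2⟩ ≈ 7.447 nm^2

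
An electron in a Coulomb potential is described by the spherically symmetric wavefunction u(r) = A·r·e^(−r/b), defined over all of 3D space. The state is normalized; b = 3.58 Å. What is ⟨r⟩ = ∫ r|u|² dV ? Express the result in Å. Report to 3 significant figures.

The expectation value is the |u|²-weighted average of r: ∫ r|u|² 4πr² dr.
Using ∫₀^∞ rⁿ e^(−αr) dr = n!/αⁿ⁺¹, the ratio of the moment integral to the normalization integral gives ⟨r⟩ = 5·b/2.
With b = 3.58, ⟨r⟩ = 8.950.

⟨r⟩ ≈ 8.95 Å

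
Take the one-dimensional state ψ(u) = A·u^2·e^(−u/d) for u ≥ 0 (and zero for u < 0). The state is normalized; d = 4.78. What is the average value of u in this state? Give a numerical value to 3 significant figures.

⟨u⟩ ≈ 12.0

⟨u⟩ = ∫ u |ψ|² du over the full domain.
With ∫₀^∞ u^5 e^(−αu) du = 5!/α^6, since the A² factors cancel between numerator and denominator, ⟨u⟩ = 5·d/2.
With d = 4.78, ⟨u⟩ = 11.95.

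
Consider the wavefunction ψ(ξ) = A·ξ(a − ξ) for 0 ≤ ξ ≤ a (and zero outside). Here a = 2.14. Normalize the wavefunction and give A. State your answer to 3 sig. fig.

A ≈ 0.818

We need A² ∫|f|² dξ = 1, taking the integral from 0 to a.
∫|ψ|² dξ = A²·(a^5/30).
Setting this equal to 1 gives A² = 1/(a^5/30).
With a = 2.14: A² = 0.6684 and A = 0.8176.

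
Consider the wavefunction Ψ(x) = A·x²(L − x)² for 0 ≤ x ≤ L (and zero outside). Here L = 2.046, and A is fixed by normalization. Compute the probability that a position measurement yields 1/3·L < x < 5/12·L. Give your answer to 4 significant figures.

P = ∫_{1/3·L}^{5/12·L} |Ψ(x)|² dx.
Since A² = 1/(L^9/630), this is the region integral divided by the full normalization integral.
In terms of u = x/L (A² and the length scale cancel between numerator and denominator), P = [∫_{1/3}^{5/12} u^4·(1 - u)^4 du] / [∫_{0}^{1} u^4·(1 - u)^4 du].
Using ∫ u^4·(1 - u)^4 du = u^5·(70·u^4 - 315·u^3 + 540·u^2 - 420·u + 126)/630, the numerator is ≈ 0.000249975 and the denominator is 1/630.
This works out to P = 0.15748.

P ≈ 0.1575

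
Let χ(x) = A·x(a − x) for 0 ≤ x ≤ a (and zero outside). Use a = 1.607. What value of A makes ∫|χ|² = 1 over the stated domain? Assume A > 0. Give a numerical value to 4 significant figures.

A ≈ 1.673

We need A² ∫|f|² dx = 1, taking the integral from 0 to a.
∫|χ|² dx = A²·(a^5/30).
Setting this equal to 1 gives A² = 1/(a^5/30).
With a = 1.607: A² = 2.7993 and A = 1.6731.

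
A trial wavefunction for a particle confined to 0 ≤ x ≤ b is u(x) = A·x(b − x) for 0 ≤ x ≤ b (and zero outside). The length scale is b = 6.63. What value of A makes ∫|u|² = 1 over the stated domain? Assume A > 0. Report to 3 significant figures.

Normalization requires ∫|u|² dx = 1, integrated from 0 to b.
Expanding the polynomial and integrating term by term, ∫|u|² dx = A²·(b^5/30).
So A² = (b^5/30)^(−1).
Substituting b = 6.63 gives A² = 0.002342, so A = 0.04839.

A ≈ 0.0484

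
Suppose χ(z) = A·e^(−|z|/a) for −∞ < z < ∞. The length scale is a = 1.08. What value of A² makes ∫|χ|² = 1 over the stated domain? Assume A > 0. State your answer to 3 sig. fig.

Require ∫ |χ|² dz = 1 over the whole domain.
With ∫₀^∞ z^0 e^(−αz) dz = 0!/α^1, ∫|χ|² dz = A²·(a).
So A² = (a)^(−1).
Plugging in a = 1.08 yields A = 0.9623.

A^2 ≈ 0.926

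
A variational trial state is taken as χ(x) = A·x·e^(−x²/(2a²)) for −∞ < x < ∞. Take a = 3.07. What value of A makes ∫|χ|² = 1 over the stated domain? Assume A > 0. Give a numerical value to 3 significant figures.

A ≈ 0.197

We need A² ∫|f|² dx = 1, taking the integral from −∞ to ∞.
Carrying out the integral gives A² · √(π)·a^3/2.
Plugging in a = 3.07 yields A = 0.1975.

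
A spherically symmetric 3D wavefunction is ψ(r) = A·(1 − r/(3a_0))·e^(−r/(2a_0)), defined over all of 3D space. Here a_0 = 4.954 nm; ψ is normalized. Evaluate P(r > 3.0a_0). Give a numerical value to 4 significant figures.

P ≈ 0.6472

Integrate the radial probability density 4πr²|ψ|² over r > 3.0a_0.
A² is fixed by ∫₀^∞ 4πr²|ψ|² dr = 1, i.e. A² = (8·π·a_0^3/3)^(−1).
Let u = r/a_0; then A², 4π and the length scale all cancel, so P = ∫_{3.0}^{∞} u^2·(1 - u/3)^2·e^(-u) du ÷ ∫_{0}^{∞} u^2·(1 - u/3)^2·e^(-u) du.
With ∫ u^2·(1 - u/3)^2·e^(-u) du = (-u^4 + 2·u^3 - 3·u^2 - 6·u - 6)·e^(-u)/9 + C, the region integral is 26·e^(-3)/3 and the full one is 2/3.
Taking the ratio yields P = 0.64723.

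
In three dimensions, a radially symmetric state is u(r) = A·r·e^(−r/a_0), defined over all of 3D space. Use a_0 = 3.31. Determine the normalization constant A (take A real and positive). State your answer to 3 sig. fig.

A ≈ 0.0163

Require ∫ |u|² 4πr² dr = 1 over the whole domain.
In 3D with spherical symmetry the volume element is 4πr² dr.
Recall ∫₀^∞ r^m e^(−r/β) dr = m!·β^(m+1), ∫|u|² 4πr² dr = A²·(3·π·a_0^5).
Setting this equal to 1 gives A² = 1/(3·π·a_0^5).
With a_0 = 3.31: A² = 0.0002670 and A = 0.01634.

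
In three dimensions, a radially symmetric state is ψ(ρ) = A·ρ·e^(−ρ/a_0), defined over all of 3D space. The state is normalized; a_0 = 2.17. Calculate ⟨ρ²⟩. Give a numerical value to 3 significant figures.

The expectation value is the |ψ|²-weighted average of ρ^2: ∫ ρ^2|ψ|² 4πρ² dρ.
Recall ∫₀^∞ ρ^m e^(−ρ/β) dρ = m!·β^(m+1), evaluating both integrals, ⟨ρ²⟩ = 15·a_0^2/2.
Putting a_0 = 2.17 gives 35.32.

⟨ρ^2⟩ ≈ 35.3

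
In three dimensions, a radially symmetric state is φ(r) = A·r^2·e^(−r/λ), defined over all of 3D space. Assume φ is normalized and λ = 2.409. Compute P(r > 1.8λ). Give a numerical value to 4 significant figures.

Integrate the radial probability density 4πr²|φ|² over r > 1.8λ.
A² is fixed by ∫₀^∞ 4πr²|φ|² dr = 1, i.e. A² = (45·π·λ^7/2)^(−1).
Substituting u = r/λ, A², 4π and the length scale all cancel in the ratio: P = ∫_{1.8}^{∞} u^6·e^(-2·u) du / ∫_{0}^{∞} u^6·e^(-2·u) du.
With ∫ u^6·e^(-2·u) du = -(4·u^6 + 12·u^5 + 30·u^4 + 60·u^3 + 90·u^2 + 90·u + 45)·e^(-2·u)/8 + C, the region integral is ≈ 5.21284 and the full one is 45/8.
This evaluates to P = 0.92673.

P ≈ 0.9267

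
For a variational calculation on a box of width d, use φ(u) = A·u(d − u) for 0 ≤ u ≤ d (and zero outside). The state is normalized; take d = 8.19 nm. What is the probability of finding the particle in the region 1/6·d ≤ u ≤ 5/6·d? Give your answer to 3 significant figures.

P ≈ 0.929

P = ∫_{1/6·d}^{5/6·d} |φ(u)|² du.
With A² fixed by ∫|φ|² = 1, i.e. A² = (d^5/30)^(−1), substitute and integrate.
Substituting t = u/d, A² and the length scale cancel in the ratio: P = ∫_{1/6}^{5/6} t^2·(1 - t)^2 dt / ∫_{0}^{1} t^2·(1 - t)^2 dt.
Using ∫ t^2·(1 - t)^2 dt = t^3·(6·t^2 - 15·t + 10)/30, the numerator is 301/9720 and the denominator is 1/30.
Taking the ratio, P = 301/324.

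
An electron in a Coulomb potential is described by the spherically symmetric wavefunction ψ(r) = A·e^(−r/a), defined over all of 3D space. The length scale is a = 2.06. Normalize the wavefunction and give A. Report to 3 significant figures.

The normalization condition is ∫|ψ|² 4πr² dr = 1 from 0 to ∞.
(Spherical symmetry: dV = 4πr² dr.)
Carrying out the integral gives A² · π·a^3.
Setting this equal to 1 gives A² = 1/(π·a^3).
With a = 2.06: A² = 0.03641 and A = 0.1908.

A ≈ 0.191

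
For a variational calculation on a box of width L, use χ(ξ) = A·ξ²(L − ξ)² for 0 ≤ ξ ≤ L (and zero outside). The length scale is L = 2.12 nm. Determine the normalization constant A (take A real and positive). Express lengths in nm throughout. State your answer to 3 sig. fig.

A ≈ 0.853 nm^(-9/2)

The normalization condition is ∫|χ|² dξ = 1 from 0 to L.
Expanding the polynomial and integrating term by term, ∫|χ|² dξ = A²·(L^9/630).
So A² = (L^9/630)^(−1).
Substituting L = 2.12 gives A² = 0.7283, so A = 0.8534.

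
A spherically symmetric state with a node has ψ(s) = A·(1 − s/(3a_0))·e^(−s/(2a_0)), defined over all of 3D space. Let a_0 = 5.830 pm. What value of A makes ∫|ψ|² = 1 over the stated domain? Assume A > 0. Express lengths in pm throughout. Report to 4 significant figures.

A ≈ 0.02454 pm^(-3/2)

Require ∫ |ψ|² 4πs² ds = 1 over the whole domain.
In 3D with spherical symmetry the volume element is 4πs² ds.
Recall ∫₀^∞ s^m e^(−s/β) ds = m!·β^(m+1), ∫|ψ|² 4πs² ds = A²·(8·π·a_0^3/3).
Setting this equal to 1 gives A² = 1/(8·π·a_0^3/3).
With a_0 = 5.830: A² = 0.00060239 and A = 0.024544.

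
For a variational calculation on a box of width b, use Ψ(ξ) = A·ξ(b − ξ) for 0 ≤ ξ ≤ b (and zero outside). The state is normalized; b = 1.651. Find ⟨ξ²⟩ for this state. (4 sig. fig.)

⟨ξ^2⟩ ≈ 0.7788

⟨ξ²⟩ = ∫ ξ^2 |Ψ|² dξ over the full domain.
Evaluating both integrals, ⟨ξ²⟩ = 2·b^2/7.
With b = 1.651, ⟨ξ^2⟩ = 0.77880.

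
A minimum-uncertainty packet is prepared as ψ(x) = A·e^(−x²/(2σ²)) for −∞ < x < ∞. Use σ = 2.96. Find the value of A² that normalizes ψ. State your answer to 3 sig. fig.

A^2 ≈ 0.191

Require ∫ |ψ|² dx = 1 over the whole domain.
Carrying out the integral gives A² · √(π)·σ.
Substituting σ = 2.96 gives A² = 0.1906, so A = 0.4366.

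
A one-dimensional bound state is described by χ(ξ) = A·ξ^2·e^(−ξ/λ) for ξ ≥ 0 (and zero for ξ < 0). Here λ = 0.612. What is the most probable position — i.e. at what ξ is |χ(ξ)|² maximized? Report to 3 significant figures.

ξ ≈ 1.22

Differentiate |χ(ξ)|² with respect to ξ and set to zero.
Solving yields ξ = 2·λ.
With λ = 0.612, the most probable position is 1.224.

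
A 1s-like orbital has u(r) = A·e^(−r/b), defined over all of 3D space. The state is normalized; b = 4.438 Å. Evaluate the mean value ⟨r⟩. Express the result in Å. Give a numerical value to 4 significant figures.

⟨r⟩ ≈ 6.657 Å

By definition ⟨r⟩ = ∫ r |u(r)|² 4πr² dr.
Recall ∫₀^∞ r^m e^(−r/β) dr = m!·β^(m+1), the ratio of the moment integral to the normalization integral gives ⟨r⟩ = 3·b/2.
With b = 4.438, ⟨r⟩ = 6.6570.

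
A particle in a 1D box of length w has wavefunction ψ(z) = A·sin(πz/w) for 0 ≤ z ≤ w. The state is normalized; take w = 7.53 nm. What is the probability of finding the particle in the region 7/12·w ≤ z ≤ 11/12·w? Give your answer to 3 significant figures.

P ≈ 0.333

P = ∫_{7/12·w}^{11/12·w} |ψ(z)|² dz.
With A² fixed by ∫|ψ|² = 1, i.e. A² = (w/2)^(−1), substitute and integrate.
Substituting u = z/w, A² and the length scale cancel in the ratio: P = ∫_{7/12}^{11/12} sin(π·u)^2 du / ∫_{0}^{1} sin(π·u)^2 du.
An antiderivative of sin(π·u)^2 is u/2 - sin(2·π·u)/(4·π); evaluating from 7/12 to 11/12 gives 1/6, while the full integral is 1/2.
The result is P = 1/3.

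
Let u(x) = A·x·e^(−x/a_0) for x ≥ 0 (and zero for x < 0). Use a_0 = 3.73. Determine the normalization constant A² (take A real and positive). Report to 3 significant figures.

A^2 ≈ 0.0771

Normalization requires ∫|u|² dx = 1, integrated from 0 to ∞.
Carrying out the integral gives A² · a_0^3/4.
Plugging in a_0 = 3.73 yields A = 0.2776.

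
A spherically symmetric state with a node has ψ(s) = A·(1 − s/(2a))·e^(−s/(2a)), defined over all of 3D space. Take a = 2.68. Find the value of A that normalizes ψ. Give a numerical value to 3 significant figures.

A ≈ 0.0455

Normalization requires ∫|ψ|² 4πs² ds = 1, integrated from 0 to ∞.
(Spherical symmetry: dV = 4πs² ds.)
With ψ = A·(1 − s/(2a))·e^(−s/(2a)), the integral evaluates to A²·[8·π·a^3].
Setting this equal to 1 gives A² = 1/(8·π·a^3).
With a = 2.68: A² = 0.002067 and A = 0.04547.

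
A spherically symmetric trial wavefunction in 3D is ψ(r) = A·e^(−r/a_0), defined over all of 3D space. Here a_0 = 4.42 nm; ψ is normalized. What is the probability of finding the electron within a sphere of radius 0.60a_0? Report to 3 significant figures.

Integrate the radial probability density 4πr²|ψ|² over r ≤ 0.60a_0.
The full normalization integral is A²·[π·a_0^3] = 1, fixing A².
In terms of u = r/a_0 (A², 4π and the length scale all cancel between numerator and denominator), P = [∫_{0}^{0.60} u^2·e^(-2·u) du] / [∫_{0}^{∞} u^2·e^(-2·u) du].
With ∫ u^2·e^(-2·u) du = -(2·u^2 + 2·u + 1)·e^(-2·u)/4 + C, the region integral is 1/4 - 73·e^(-6/5)/100 and the full one is 1/4.
Taking the ratio yields P = 0.1205.

P ≈ 0.121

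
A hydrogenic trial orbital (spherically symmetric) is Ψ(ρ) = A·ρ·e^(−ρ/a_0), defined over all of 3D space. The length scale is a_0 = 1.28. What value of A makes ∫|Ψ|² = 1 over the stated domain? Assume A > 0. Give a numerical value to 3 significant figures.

A ≈ 0.176

Normalization requires ∫|Ψ|² 4πρ² dρ = 1, integrated from 0 to ∞.
∫|Ψ|² 4πρ² dρ = A²·(3·π·a_0^5).
Substituting a_0 = 1.28 gives A² = 0.03088, so A = 0.1757.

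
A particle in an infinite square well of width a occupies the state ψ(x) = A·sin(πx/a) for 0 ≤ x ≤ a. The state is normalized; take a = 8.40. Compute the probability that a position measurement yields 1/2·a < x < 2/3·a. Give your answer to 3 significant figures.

P ≈ 0.304

The probability is P = ∫ |ψ|² dx over [1/2·a, 2/3·a].
With A² fixed by ∫|ψ|² = 1, i.e. A² = (a/2)^(−1), substitute and integrate.
In terms of u = x/a (A² and the length scale cancel between numerator and denominator), P = [∫_{1/2}^{2/3} sin(π·u)^2 du] / [∫_{0}^{1} sin(π·u)^2 du].
With ∫ sin(π·u)^2 du = u/2 - sin(2·π·u)/(4·π) + C, the region integral is √(3)/(8·π) + 1/12 and the full one is 1/2.
Taking the ratio, P = (√(3)/4 + π/6)/π.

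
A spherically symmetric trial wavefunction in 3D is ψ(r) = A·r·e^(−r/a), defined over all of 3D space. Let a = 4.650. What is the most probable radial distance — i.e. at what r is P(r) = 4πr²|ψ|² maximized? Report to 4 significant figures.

The maximum of P(r) = 4πr²|ψ|² occurs where its derivative vanishes.
Solving yields r = 2·a.
With a = 4.650, the most probable radial distance is 9.3000.

r ≈ 9.300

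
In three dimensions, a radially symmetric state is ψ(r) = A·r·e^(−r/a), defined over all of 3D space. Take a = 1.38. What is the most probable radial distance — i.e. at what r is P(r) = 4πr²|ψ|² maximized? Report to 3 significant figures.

Set d/dr [P(r) = 4πr²|ψ|²] = 0 and solve for r > 0.
Solving yields r = 2·a.
With a = 1.38, the most probable radial distance is 2.760.

r ≈ 2.76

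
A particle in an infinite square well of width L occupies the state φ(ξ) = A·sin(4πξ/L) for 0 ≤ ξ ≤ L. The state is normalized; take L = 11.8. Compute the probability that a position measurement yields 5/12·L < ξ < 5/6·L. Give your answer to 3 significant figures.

P ≈ 0.348

|φ|² is the probability density, so P = ∫_{5/12·L}^{5/6·L} |φ|² dξ.
Since A² = 1/(L/2), this is the region integral divided by the full normalization integral.
In terms of u = ξ/L (A² and the length scale cancel between numerator and denominator), P = [∫_{5/12}^{5/6} sin(4·π·u)^2 du] / [∫_{0}^{1} sin(4·π·u)^2 du].
An antiderivative of sin(4·π·u)^2 is u/2 - sin(4·π·u)·cos(4·π·u)/(8·π); evaluating from 5/12 to 5/6 gives -√(3)/(16·π) + 5/24, while the full integral is 1/2.
This works out to P = -√(3)/(8·π) + 5/12.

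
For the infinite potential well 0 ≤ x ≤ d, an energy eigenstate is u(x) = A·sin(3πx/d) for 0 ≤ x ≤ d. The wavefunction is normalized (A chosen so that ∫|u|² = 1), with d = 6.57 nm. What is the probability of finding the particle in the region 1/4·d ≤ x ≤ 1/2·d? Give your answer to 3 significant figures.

P ≈ 0.197

The probability is P = ∫ |u|² dx over [1/4·d, 1/2·d].
Since A² = 1/(d/2), this is the region integral divided by the full normalization integral.
In terms of t = x/d (A² and the length scale cancel between numerator and denominator), P = [∫_{1/4}^{1/2} sin(3·π·t)^2 dt] / [∫_{0}^{1} sin(3·π·t)^2 dt].
With ∫ sin(3·π·t)^2 dt = t/2 - sin(6·π·t)/(12·π) + C, the region integral is 1/8 - 1/(12·π) and the full one is 1/2.
Taking the ratio, P = (-2 + 3·π)/(12·π).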